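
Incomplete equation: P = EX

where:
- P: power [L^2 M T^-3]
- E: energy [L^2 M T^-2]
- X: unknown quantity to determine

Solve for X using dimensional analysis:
X = f (inverse time / frequency (1/t)), dimensions [T^-1]

P has dimensions [L^2 M T^-3]; the rest of the RHS (E) has dimensions [L^2 M T^-2].
So X must have dimensions [T^-1] — X = f (inverse time / frequency (1/t)).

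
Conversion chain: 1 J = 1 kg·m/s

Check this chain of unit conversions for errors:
The chain is incorrect (it contains an error).

Incorrect: Joule is kg·m²/s², not kg·m/s (that is momentum)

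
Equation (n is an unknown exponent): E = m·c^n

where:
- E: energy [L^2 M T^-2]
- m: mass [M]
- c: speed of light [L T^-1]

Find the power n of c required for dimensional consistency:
n = 2

E has dimensions [L^2 M T^-2]; c has dimensions [L T^-1].
The rest of the RHS has dimensions [M], so c^n must supply [L^2 T^-2].
With n = 2: m·c^2 has dimensions [L^2 M T^-2], matching the LHS ✓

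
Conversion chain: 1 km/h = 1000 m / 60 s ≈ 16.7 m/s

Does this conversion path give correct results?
The chain is incorrect (it contains an error).

Incorrect: 1 h = 3600 s, not 60 s (1 km/h ≈ 0.278 m/s)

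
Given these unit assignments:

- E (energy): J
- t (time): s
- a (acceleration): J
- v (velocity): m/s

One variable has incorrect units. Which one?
a

The variable a (acceleration) should have units m/s², not J.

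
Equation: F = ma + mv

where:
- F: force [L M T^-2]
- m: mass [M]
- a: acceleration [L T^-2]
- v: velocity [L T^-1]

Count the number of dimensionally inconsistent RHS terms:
1

LHS F: [L M T^-2]
- ma: [L M T^-2] ✓
- mv: [L M T^-1] ✗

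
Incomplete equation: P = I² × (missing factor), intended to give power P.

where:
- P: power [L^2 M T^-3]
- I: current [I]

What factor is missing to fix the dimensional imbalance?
R (resistance), dimensions [I^-2 L^2 M T^-3]

P has dimensions [L^2 M T^-3] and I² has dimensions [I^2].
The missing factor must have dimensions [L^2 M T^-3] / [I^2] = [I^-2 L^2 M T^-3], i.e. resistance (R).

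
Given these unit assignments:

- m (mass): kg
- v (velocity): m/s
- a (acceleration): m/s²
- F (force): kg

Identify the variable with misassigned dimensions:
F

The variable F (force) should have units N, not kg.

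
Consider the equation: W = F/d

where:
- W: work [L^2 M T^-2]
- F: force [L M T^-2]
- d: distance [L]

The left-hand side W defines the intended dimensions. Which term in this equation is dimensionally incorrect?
The right-hand side term F/d

W has dimensions [L^2 M T^-2], but F/d has dimensions [M T^-2], so the term F/d is dimensionally wrong for W.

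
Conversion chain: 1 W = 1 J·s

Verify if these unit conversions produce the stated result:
The chain is incorrect (it contains an error).

Incorrect: Watt is J/s, not J·s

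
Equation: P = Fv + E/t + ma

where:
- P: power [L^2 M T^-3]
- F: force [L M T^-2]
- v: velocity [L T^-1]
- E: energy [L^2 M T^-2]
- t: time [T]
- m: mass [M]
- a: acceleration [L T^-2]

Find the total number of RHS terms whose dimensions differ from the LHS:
1

LHS P: [L^2 M T^-3]
- Fv: [L^2 M T^-3] ✓
- E/t: [L^2 M T^-3] ✓
- ma: [L M T^-2] ✗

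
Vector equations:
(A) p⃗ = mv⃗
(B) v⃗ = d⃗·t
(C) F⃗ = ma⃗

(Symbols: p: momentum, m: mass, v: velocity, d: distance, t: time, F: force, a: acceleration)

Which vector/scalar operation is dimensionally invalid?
(B) v⃗ = d⃗·t

(A) p⃗ = mv⃗: LHS [L M T^-1], RHS [L M T^-1] ✓ — mass (scalar) times velocity (vector)
(B) v⃗ = d⃗·t: LHS [L T^-1], RHS [L T] ✗ — velocity is displacement per time; should be d⃗/t
(C) F⃗ = ma⃗: LHS [L M T^-2], RHS [L M T^-2] ✓ — Force and acceleration are vectors, mass is a scalar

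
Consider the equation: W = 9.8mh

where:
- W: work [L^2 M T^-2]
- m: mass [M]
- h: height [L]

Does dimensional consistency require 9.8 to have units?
Yes

W has dimensions [L^2 M T^-2], while mh alone has dimensions [L M]. For the equation to balance, the factor 9.8 must carry dimensions [L T^-2] — it is a dimensional constant (a numerical value of a physical quantity with its units suppressed), not a pure number.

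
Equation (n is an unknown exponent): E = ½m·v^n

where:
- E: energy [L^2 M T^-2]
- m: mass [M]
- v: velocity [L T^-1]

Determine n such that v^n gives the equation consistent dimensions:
n = 2

E has dimensions [L^2 M T^-2]; v has dimensions [L T^-1].
The rest of the RHS has dimensions [M], so v^n must supply [L^2 T^-2].
With n = 2: ½m·v^2 has dimensions [L^2 M T^-2], matching the LHS ✓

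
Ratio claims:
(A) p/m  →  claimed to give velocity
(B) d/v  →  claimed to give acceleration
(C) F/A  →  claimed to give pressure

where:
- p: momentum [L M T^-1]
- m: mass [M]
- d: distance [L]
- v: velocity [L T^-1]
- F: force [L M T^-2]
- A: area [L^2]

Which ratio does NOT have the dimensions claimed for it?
(B) d/v does not give acceleration

(A) p/m: [L T^-1] = velocity [L T^-1] ✓
(B) d/v: [T] ≠ acceleration [L T^-2] ✗
(C) F/A: [L^-1 M T^-2] = pressure [L^-1 M T^-2] ✓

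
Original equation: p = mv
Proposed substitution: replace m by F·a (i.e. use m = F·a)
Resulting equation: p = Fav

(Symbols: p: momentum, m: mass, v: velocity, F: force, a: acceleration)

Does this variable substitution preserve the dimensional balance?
No

[m] = [M] and [F·a] = [L^2 M T^-4]. These differ, so the substitution replaces a quantity by one of different dimensions and the result p = Fav has LHS [L M T^-1] vs RHS [L^3 M T^-5] — inconsistent.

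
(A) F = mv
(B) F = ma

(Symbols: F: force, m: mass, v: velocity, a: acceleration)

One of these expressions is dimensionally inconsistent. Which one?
(A)

(A) F = mv: LHS [L M T^-2], RHS [L M T^-1] ✗
(B) F = ma: LHS [L M T^-2], RHS [L M T^-2] ✓

Expression (A) F = mv is dimensionally incorrect.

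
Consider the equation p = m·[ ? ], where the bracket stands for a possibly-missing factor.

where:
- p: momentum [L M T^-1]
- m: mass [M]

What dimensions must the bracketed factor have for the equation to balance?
[L T^-1] — velocity (e.g. v)

p has dimensions [L M T^-1]; m has dimensions [M].
The bracketed factor must supply [L M T^-1] / [M] = [L T^-1].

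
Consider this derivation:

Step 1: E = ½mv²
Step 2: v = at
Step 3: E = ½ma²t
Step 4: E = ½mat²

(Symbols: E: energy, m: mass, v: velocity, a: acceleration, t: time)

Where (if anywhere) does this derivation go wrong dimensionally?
Step 3

Step 1: E = ½mv² → LHS [L^2 M T^-2], RHS [L^2 M T^-2] ✓
Step 2: v = at → LHS [L T^-1], RHS [L T^-1] ✓
Step 3: E = ½ma²t → LHS [L^2 M T^-2], RHS [L^2 M T^-3] ✗

The first dimensional inconsistency appears in step 3: E = ½ma²t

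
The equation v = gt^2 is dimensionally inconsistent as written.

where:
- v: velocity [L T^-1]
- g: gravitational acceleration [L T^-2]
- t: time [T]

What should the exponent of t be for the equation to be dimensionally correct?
The exponent of t should be 1: v = gt

The LHS v has dimensions [L T^-1]; t has dimensions [T].
As written, the RHS gt^2 (exponent 2 on t) has dimensions [L], which does not match.
With exponent 1, the RHS gt has dimensions [L T^-1], matching the LHS.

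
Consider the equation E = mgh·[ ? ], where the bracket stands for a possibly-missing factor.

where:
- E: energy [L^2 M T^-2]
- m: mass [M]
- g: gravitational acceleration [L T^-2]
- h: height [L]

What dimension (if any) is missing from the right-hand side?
Nothing is missing — the bracketed factor must be dimensionless.

E has dimensions [L^2 M T^-2] and mgh already has dimensions [L^2 M T^-2], so E = mgh is dimensionally complete.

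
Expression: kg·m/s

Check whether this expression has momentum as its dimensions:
Yes

The expression kg·m/s has dimensions [L M T^-1], which is exactly momentum [L M T^-1].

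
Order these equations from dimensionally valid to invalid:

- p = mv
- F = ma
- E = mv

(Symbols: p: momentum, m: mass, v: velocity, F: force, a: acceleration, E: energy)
Dimensionally correct: p = mv, F = ma
Dimensionally incorrect: E = mv
Ordered (correct first, then incorrect): p = mv, F = ma, E = mv

- p = mv: LHS [L M T^-1], RHS [L M T^-1] → correct ✓
- F = ma: LHS [L M T^-2], RHS [L M T^-2] → correct ✓
- E = mv: LHS [L^2 M T^-2], RHS [L M T^-1] → incorrect ✗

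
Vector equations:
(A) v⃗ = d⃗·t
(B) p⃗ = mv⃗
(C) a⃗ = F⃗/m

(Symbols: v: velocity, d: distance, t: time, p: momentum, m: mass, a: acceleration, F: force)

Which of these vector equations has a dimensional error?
(A) v⃗ = d⃗·t

(A) v⃗ = d⃗·t: LHS [L T^-1], RHS [L T] ✗ — velocity is displacement per time; should be d⃗/t
(B) p⃗ = mv⃗: LHS [L M T^-1], RHS [L M T^-1] ✓ — mass (scalar) times velocity (vector)
(C) a⃗ = F⃗/m: LHS [L T^-2], RHS [L T^-2] ✓ — force (vector) divided by mass (scalar)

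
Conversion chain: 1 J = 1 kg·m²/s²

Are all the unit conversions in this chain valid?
The chain is correct (no errors).

Correct: Joule is defined as kg·m²/s²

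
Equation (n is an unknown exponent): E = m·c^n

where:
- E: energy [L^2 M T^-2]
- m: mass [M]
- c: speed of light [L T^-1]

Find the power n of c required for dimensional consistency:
n = 2

E has dimensions [L^2 M T^-2]; c has dimensions [L T^-1].
The rest of the RHS has dimensions [M], so c^n must supply [L^2 T^-2].
With n = 2: m·c^2 has dimensions [L^2 M T^-2], matching the LHS ✓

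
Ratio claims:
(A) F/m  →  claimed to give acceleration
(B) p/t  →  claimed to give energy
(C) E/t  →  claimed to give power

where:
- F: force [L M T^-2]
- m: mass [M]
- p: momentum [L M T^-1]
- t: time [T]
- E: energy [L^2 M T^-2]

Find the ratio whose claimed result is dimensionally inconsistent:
(B) p/t does not give energy

(A) F/m: [L T^-2] = acceleration [L T^-2] ✓
(B) p/t: [L M T^-2] ≠ energy [L^2 M T^-2] ✗
(C) E/t: [L^2 M T^-3] = power [L^2 M T^-3] ✓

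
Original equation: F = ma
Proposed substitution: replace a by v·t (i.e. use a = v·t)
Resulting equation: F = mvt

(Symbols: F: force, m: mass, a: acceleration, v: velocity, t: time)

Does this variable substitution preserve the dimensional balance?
No

[a] = [L T^-2] and [v·t] = [L]. These differ, so the substitution replaces a quantity by one of different dimensions and the result F = mvt has LHS [L M T^-2] vs RHS [L M] — inconsistent.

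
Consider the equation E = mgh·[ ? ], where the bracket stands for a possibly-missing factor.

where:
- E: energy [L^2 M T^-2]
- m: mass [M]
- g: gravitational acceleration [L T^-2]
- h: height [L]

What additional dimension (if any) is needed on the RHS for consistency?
Nothing is missing — the bracketed factor must be dimensionless.

E has dimensions [L^2 M T^-2] and mgh already has dimensions [L^2 M T^-2], so E = mgh is dimensionally complete.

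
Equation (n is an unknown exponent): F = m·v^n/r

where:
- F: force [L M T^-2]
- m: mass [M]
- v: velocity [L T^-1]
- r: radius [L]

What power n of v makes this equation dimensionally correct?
n = 2

F has dimensions [L M T^-2]; v has dimensions [L T^-1].
The rest of the RHS has dimensions [L^-1 M], so v^n must supply [L^2 T^-2].
With n = 2: m·v^2/r has dimensions [L M T^-2], matching the LHS ✓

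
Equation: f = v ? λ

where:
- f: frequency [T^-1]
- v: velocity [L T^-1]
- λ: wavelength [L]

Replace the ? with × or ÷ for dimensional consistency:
division (÷): f = v ÷ λ

f [T^-1]; v [L T^-1]; λ [L].
v × λ → [L^2 T^-1] ✗
v ÷ λ → [T^-1] ✓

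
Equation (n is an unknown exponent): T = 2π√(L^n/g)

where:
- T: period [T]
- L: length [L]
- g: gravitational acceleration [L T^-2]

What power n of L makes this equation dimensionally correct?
n = 1

T has dimensions [T]; L has dimensions [L].
With n = 1: 2π√(L^1/g) has dimensions [T], matching the LHS ✓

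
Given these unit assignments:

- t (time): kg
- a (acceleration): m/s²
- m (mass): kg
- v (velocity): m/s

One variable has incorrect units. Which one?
t

The variable t (time) should have units s, not kg.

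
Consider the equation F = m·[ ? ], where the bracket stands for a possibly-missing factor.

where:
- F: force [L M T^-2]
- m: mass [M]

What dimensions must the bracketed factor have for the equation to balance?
[L T^-2] — acceleration (e.g. a)

F has dimensions [L M T^-2]; m has dimensions [M].
The bracketed factor must supply [L M T^-2] / [M] = [L T^-2].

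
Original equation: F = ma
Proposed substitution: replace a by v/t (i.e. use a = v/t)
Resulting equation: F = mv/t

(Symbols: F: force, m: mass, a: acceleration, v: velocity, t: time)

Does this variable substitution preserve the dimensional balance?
Yes

[a] = [L T^-2] and [v/t] = [L T^-2]. These match, so the substitution replaces a quantity by one of the same dimensions and the result F = mv/t has LHS [L M T^-2] vs RHS [L M T^-2] — still consistent.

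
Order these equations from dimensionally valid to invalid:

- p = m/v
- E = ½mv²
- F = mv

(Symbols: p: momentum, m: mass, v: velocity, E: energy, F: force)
Dimensionally correct: E = ½mv²
Dimensionally incorrect: p = m/v, F = mv
Ordered (correct first, then incorrect): E = ½mv², p = m/v, F = mv

- p = m/v: LHS [L M T^-1], RHS [L^-1 M T] → incorrect ✗
- E = ½mv²: LHS [L^2 M T^-2], RHS [L^2 M T^-2] → correct ✓
- F = mv: LHS [L M T^-2], RHS [L M T^-1] → incorrect ✗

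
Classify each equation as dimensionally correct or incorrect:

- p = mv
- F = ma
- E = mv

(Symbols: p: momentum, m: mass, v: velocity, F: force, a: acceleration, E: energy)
Dimensionally correct: p = mv, F = ma
Dimensionally incorrect: E = mv
Ordered (correct first, then incorrect): p = mv, F = ma, E = mv

- p = mv: LHS [L M T^-1], RHS [L M T^-1] → correct ✓
- F = ma: LHS [L M T^-2], RHS [L M T^-2] → correct ✓
- E = mv: LHS [L^2 M T^-2], RHS [L M T^-1] → incorrect ✗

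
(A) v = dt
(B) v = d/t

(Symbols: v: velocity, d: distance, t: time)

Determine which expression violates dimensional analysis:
(A)

(A) v = dt: LHS [L T^-1], RHS [L T] ✗
(B) v = d/t: LHS [L T^-1], RHS [L T^-1] ✓

Expression (A) v = dt is dimensionally incorrect.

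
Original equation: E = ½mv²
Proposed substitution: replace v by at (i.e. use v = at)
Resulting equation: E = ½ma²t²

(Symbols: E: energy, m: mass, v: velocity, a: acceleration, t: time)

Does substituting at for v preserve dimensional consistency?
Yes

[v] = [L T^-1] and [at] = [L T^-1]. These match, so the substitution replaces a quantity by one of the same dimensions and the result E = ½ma²t² has LHS [L^2 M T^-2] vs RHS [L^2 M T^-2] — still consistent.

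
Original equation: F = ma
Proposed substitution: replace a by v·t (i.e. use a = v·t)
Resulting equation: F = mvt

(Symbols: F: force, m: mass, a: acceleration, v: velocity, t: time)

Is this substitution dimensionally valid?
No

[a] = [L T^-2] and [v·t] = [L]. These differ, so the substitution replaces a quantity by one of different dimensions and the result F = mvt has LHS [L M T^-2] vs RHS [L M] — inconsistent.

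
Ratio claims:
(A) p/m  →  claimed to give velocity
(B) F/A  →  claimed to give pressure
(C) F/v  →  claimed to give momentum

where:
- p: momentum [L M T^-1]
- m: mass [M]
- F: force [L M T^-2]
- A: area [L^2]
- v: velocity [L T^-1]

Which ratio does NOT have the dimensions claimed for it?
(C) F/v does not give momentum

(A) p/m: [L T^-1] = velocity [L T^-1] ✓
(B) F/A: [L^-1 M T^-2] = pressure [L^-1 M T^-2] ✓
(C) F/v: [M T^-1] ≠ momentum [L M T^-1] ✗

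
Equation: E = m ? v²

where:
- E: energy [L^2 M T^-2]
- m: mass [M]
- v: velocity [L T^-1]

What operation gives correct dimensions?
multiplication (×): E = m × v²

E [L^2 M T^-2]; m [M]; v² [L^2 T^-2].
m × v² → [L^2 M T^-2] ✓
m ÷ v² → [L^-2 M T^2] ✗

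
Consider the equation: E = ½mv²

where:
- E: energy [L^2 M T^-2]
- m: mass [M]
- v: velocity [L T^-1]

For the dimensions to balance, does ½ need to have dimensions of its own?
No

E has dimensions [L^2 M T^-2] and mv² already has dimensions [L^2 M T^-2], so the equation balances without ½ contributing any dimensions. ½ is a pure (dimensionless) number; changing or removing it would not affect dimensional consistency.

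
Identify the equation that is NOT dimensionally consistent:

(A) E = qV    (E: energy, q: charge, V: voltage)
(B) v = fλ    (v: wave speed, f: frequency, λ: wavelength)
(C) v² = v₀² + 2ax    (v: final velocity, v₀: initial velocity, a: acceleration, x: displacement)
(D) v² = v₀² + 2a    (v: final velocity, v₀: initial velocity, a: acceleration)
(D) v² = v₀² + 2a

The equation (D) v² = v₀² + 2a is dimensionally incorrect.

LHS (v²): [L^2 T^-2]
RHS terms:
  - v₀²: [L^2 T^-2] ✓
  - 2a: [L T^-2] ✗ (does not match LHS)

The dimensions do not match. The other three equations balance.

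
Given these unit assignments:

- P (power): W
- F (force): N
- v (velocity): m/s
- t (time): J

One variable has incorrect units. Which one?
t

The variable t (time) should have units s, not J.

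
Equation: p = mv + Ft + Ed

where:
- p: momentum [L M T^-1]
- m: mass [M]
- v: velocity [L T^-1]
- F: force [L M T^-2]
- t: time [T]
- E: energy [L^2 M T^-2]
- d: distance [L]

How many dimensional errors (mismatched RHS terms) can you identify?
1

LHS p: [L M T^-1]
- mv: [L M T^-1] ✓
- Ft: [L M T^-1] ✓
- Ed: [L^3 M T^-2] ✗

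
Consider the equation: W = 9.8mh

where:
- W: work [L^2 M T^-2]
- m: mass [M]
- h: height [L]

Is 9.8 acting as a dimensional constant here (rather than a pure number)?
Yes

W has dimensions [L^2 M T^-2], while mh alone has dimensions [L M]. For the equation to balance, the factor 9.8 must carry dimensions [L T^-2] — it is a dimensional constant (a numerical value of a physical quantity with its units suppressed), not a pure number.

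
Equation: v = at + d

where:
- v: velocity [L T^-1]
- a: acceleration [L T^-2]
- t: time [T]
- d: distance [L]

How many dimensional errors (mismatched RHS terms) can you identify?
1

LHS v: [L T^-1]
- at: [L T^-1] ✓
- d: [L] ✗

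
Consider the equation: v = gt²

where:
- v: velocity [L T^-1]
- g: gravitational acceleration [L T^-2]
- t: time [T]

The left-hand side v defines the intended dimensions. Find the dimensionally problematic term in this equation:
The right-hand side term gt²

v has dimensions [L T^-1], but gt² has dimensions [L], so the term gt² is dimensionally wrong for v.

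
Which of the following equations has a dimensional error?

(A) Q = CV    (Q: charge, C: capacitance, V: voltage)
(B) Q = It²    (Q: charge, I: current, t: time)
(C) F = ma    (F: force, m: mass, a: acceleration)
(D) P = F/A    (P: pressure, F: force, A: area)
(B) Q = It²

The equation (B) Q = It² is dimensionally incorrect.

LHS (Q): [I T]
RHS (It²): [I T^2] ✗

The dimensions do not match. The other three equations balance.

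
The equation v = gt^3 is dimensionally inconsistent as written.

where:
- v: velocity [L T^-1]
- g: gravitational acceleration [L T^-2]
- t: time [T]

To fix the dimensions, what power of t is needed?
The exponent of t should be 1: v = gt

The LHS v has dimensions [L T^-1]; t has dimensions [T].
As written, the RHS gt^3 (exponent 3 on t) has dimensions [L T], which does not match.
With exponent 1, the RHS gt has dimensions [L T^-1], matching the LHS.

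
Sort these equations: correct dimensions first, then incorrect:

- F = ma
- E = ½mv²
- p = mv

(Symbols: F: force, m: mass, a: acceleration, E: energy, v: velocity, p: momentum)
Dimensionally correct: F = ma, E = ½mv², p = mv
Dimensionally incorrect: none
Ordered (correct first, then incorrect): F = ma, E = ½mv², p = mv

- F = ma: LHS [L M T^-2], RHS [L M T^-2] → correct ✓
- E = ½mv²: LHS [L^2 M T^-2], RHS [L^2 M T^-2] → correct ✓
- p = mv: LHS [L M T^-1], RHS [L M T^-1] → correct ✓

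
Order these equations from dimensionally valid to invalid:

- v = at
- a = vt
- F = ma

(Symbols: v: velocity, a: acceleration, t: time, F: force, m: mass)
Dimensionally correct: v = at, F = ma
Dimensionally incorrect: a = vt
Ordered (correct first, then incorrect): v = at, F = ma, a = vt

- v = at: LHS [L T^-1], RHS [L T^-1] → correct ✓
- a = vt: LHS [L T^-2], RHS [L] → incorrect ✗
- F = ma: LHS [L M T^-2], RHS [L M T^-2] → correct ✓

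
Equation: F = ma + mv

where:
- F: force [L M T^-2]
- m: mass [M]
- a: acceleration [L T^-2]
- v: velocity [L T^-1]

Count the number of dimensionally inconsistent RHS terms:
1

LHS F: [L M T^-2]
- ma: [L M T^-2] ✓
- mv: [L M T^-1] ✗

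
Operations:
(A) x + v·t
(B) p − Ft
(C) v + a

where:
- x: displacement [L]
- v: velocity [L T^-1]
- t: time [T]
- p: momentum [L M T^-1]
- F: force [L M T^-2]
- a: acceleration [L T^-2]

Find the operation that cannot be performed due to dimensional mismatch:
(C) v + a

(A) x + v·t: x [L] and v·t [L] — same dimensions ✓
(B) p − Ft: p [L M T^-1] and Ft [L M T^-1] — same dimensions ✓
(C) v + a: v [L T^-1] and a [L T^-2] — different dimensions cannot be added/subtracted ✗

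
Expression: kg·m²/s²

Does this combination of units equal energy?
Yes

The expression kg·m²/s² has dimensions [L^2 M T^-2], which is exactly energy [L^2 M T^-2].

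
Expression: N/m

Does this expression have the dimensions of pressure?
No

The expression N/m has dimensions [M T^-2], but pressure has dimensions [L^-1 M T^-2].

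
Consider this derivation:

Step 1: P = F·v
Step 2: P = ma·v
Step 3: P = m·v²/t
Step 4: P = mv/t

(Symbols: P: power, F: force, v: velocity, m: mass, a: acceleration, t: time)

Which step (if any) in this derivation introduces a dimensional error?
Step 4

Step 1: P = F·v → LHS [L^2 M T^-3], RHS [L^2 M T^-3] ✓
Step 2: P = ma·v → LHS [L^2 M T^-3], RHS [L^2 M T^-3] ✓
Step 3: P = m·v²/t → LHS [L^2 M T^-3], RHS [L^2 M T^-3] ✓
Step 4: P = mv/t → LHS [L^2 M T^-3], RHS [L M T^-2] ✗

The first dimensional inconsistency appears in step 4: P = mv/t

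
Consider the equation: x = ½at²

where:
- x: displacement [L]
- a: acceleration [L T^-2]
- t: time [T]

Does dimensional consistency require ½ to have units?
No

x has dimensions [L] and at² already has dimensions [L], so the equation balances without ½ contributing any dimensions. ½ is a pure (dimensionless) number; changing or removing it would not affect dimensional consistency.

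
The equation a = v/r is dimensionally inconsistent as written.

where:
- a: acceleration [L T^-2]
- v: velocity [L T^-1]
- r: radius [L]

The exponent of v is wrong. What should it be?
The exponent of v should be 2: a = v^2/r

The LHS a has dimensions [L T^-2]; v has dimensions [L T^-1].
As written, the RHS v/r (exponent 1 on v) has dimensions [T^-1], which does not match.
With exponent 2, the RHS v^2/r has dimensions [L T^-2], matching the LHS.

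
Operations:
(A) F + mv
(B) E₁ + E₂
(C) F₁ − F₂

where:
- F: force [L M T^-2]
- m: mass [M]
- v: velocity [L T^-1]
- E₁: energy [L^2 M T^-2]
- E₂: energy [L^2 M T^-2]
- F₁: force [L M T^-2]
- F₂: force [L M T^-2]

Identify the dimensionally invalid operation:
(A) F + mv

(A) F + mv: F [L M T^-2] and mv [L M T^-1] — different dimensions cannot be added/subtracted ✗
(B) E₁ + E₂: E₁ [L^2 M T^-2] and E₂ [L^2 M T^-2] — same dimensions ✓
(C) F₁ − F₂: F₁ [L M T^-2] and F₂ [L M T^-2] — same dimensions ✓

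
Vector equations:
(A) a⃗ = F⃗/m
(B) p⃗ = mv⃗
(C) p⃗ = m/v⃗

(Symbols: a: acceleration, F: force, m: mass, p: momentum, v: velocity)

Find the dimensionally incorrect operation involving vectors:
(C) p⃗ = m/v⃗

(A) a⃗ = F⃗/m: LHS [L T^-2], RHS [L T^-2] ✓ — force (vector) divided by mass (scalar)
(B) p⃗ = mv⃗: LHS [L M T^-1], RHS [L M T^-1] ✓ — mass (scalar) times velocity (vector)
(C) p⃗ = m/v⃗: LHS [L M T^-1], RHS [L^-1 M T] ✗ — momentum is mass times velocity; should be mv⃗ (and division by a vector is undefined)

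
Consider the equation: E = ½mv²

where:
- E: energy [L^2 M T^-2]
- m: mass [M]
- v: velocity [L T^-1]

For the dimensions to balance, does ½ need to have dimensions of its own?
No

E has dimensions [L^2 M T^-2] and mv² already has dimensions [L^2 M T^-2], so the equation balances without ½ contributing any dimensions. ½ is a pure (dimensionless) number; changing or removing it would not affect dimensional consistency.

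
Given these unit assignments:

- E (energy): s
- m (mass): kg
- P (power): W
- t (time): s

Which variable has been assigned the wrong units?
E

The variable E (energy) should have units J, not s.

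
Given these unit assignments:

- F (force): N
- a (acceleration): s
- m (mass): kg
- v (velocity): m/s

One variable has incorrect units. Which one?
a

The variable a (acceleration) should have units m/s², not s.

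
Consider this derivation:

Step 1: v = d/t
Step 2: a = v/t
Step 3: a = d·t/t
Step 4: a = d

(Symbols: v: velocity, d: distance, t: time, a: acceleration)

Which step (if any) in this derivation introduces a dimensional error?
Step 3

Step 1: v = d/t → LHS [L T^-1], RHS [L T^-1] ✓
Step 2: a = v/t → LHS [L T^-2], RHS [L T^-2] ✓
Step 3: a = d·t/t → LHS [L T^-2], RHS [L] ✗

The first dimensional inconsistency appears in step 3: a = d·t/t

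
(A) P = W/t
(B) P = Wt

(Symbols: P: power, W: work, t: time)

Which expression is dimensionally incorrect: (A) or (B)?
(B)

(A) P = W/t: LHS [L^2 M T^-3], RHS [L^2 M T^-3] ✓
(B) P = Wt: LHS [L^2 M T^-3], RHS [L^2 M T^-1] ✗

Expression (B) P = Wt is dimensionally incorrect.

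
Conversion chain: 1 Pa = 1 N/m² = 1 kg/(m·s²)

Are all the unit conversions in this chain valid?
The chain is correct (no errors).

Correct: Pascal is Newton per square meter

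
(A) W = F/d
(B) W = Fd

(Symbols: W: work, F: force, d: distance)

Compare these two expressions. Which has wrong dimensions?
(A)

(A) W = F/d: LHS [L^2 M T^-2], RHS [M T^-2] ✗
(B) W = Fd: LHS [L^2 M T^-2], RHS [L^2 M T^-2] ✓

Expression (A) W = F/d is dimensionally incorrect.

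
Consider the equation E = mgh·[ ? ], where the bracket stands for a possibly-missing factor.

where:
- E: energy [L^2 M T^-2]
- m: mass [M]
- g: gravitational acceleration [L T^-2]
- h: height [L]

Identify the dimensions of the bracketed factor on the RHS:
Nothing is missing — the bracketed factor must be dimensionless.

E has dimensions [L^2 M T^-2] and mgh already has dimensions [L^2 M T^-2], so E = mgh is dimensionally complete.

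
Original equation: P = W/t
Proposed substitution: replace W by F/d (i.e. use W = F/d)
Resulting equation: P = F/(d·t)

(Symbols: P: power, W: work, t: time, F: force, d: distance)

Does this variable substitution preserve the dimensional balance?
No

[W] = [L^2 M T^-2] and [F/d] = [M T^-2]. These differ, so the substitution replaces a quantity by one of different dimensions and the result P = F/(d·t) has LHS [L^2 M T^-3] vs RHS [M T^-3] — inconsistent.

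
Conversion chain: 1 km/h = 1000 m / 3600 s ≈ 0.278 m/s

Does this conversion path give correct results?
The chain is correct (no errors).

Correct: 1 km = 1000 m, 1 h = 3600 s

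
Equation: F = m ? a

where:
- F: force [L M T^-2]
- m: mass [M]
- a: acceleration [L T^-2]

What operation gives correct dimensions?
multiplication (×): F = m × a

F [L M T^-2]; m [M]; a [L T^-2].
m × a → [L M T^-2] ✓
m ÷ a → [L^-1 M T^2] ✗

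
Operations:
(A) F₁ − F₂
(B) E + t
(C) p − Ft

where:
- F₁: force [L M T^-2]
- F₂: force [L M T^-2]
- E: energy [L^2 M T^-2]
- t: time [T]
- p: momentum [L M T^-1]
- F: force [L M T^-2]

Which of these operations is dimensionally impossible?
(B) E + t

(A) F₁ − F₂: F₁ [L M T^-2] and F₂ [L M T^-2] — same dimensions ✓
(B) E + t: E [L^2 M T^-2] and t [T] — different dimensions cannot be added/subtracted ✗
(C) p − Ft: p [L M T^-1] and Ft [L M T^-1] — same dimensions ✓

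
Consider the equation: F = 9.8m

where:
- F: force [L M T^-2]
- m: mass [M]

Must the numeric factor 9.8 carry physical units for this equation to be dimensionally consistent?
Yes

F has dimensions [L M T^-2], while m alone has dimensions [M]. For the equation to balance, the factor 9.8 must carry dimensions [L T^-2] — it is a dimensional constant (a numerical value of a physical quantity with its units suppressed), not a pure number.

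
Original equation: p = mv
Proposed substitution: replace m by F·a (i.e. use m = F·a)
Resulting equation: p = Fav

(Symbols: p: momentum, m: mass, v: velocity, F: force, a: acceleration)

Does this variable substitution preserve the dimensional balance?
No

[m] = [M] and [F·a] = [L^2 M T^-4]. These differ, so the substitution replaces a quantity by one of different dimensions and the result p = Fav has LHS [L M T^-1] vs RHS [L^3 M T^-5] — inconsistent.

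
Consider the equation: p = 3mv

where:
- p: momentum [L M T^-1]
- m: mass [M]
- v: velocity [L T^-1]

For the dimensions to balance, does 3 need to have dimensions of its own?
No

p has dimensions [L M T^-1] and mv already has dimensions [L M T^-1], so the equation balances without 3 contributing any dimensions. 3 is a pure (dimensionless) number; changing or removing it would not affect dimensional consistency.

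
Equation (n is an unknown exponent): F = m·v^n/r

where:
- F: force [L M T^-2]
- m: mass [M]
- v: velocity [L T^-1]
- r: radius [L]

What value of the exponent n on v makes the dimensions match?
n = 2

F has dimensions [L M T^-2]; v has dimensions [L T^-1].
The rest of the RHS has dimensions [L^-1 M], so v^n must supply [L^2 T^-2].
With n = 2: m·v^2/r has dimensions [L M T^-2], matching the LHS ✓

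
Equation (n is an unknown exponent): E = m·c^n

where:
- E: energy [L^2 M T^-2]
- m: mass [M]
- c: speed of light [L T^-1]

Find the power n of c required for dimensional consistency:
n = 2

E has dimensions [L^2 M T^-2]; c has dimensions [L T^-1].
The rest of the RHS has dimensions [M], so c^n must supply [L^2 T^-2].
With n = 2: m·c^2 has dimensions [L^2 M T^-2], matching the LHS ✓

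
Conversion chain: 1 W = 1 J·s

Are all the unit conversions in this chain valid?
The chain is incorrect (it contains an error).

Incorrect: Watt is J/s, not J·s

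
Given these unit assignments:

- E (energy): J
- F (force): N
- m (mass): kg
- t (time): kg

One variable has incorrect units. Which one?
t

The variable t (time) should have units s, not kg.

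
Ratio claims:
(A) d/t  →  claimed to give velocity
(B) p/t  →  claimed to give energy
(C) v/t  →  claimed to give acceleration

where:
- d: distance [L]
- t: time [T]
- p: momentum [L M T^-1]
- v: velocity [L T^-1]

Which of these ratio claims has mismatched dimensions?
(B) p/t does not give energy

(A) d/t: [L T^-1] = velocity [L T^-1] ✓
(B) p/t: [L M T^-2] ≠ energy [L^2 M T^-2] ✗
(C) v/t: [L T^-2] = acceleration [L T^-2] ✓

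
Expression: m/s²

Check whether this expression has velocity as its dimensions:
No

The expression m/s² has dimensions [L T^-2], but velocity has dimensions [L T^-1].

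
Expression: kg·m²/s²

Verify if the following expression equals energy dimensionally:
Yes

The expression kg·m²/s² has dimensions [L^2 M T^-2], which is exactly energy [L^2 M T^-2].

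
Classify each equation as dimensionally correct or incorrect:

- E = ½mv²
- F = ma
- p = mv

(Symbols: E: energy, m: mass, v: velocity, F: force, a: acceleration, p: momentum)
Dimensionally correct: E = ½mv², F = ma, p = mv
Dimensionally incorrect: none
Ordered (correct first, then incorrect): E = ½mv², F = ma, p = mv

- E = ½mv²: LHS [L^2 M T^-2], RHS [L^2 M T^-2] → correct ✓
- F = ma: LHS [L M T^-2], RHS [L M T^-2] → correct ✓
- p = mv: LHS [L M T^-1], RHS [L M T^-1] → correct ✓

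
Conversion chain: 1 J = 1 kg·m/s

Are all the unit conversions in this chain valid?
The chain is incorrect (it contains an error).

Incorrect: Joule is kg·m²/s², not kg·m/s (that is momentum)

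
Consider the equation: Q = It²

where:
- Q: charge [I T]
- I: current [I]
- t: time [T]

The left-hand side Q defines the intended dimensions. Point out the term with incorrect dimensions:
The right-hand side term It²

Q has dimensions [I T], but It² has dimensions [I T^2], so the term It² is dimensionally wrong for Q.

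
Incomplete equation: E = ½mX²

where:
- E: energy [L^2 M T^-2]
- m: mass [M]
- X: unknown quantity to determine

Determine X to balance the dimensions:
X = v (velocity), dimensions [L T^-1]

E has dimensions [L^2 M T^-2]; the rest of the RHS (½m) has dimensions [M].
So X² must have dimensions [L^2 T^-2], i.e. X has dimensions [L T^-1] — X = v (velocity).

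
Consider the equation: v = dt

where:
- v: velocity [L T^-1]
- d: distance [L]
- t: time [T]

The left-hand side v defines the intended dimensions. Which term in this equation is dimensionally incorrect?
The right-hand side term dt

v has dimensions [L T^-1], but dt has dimensions [L T], so the term dt is dimensionally wrong for v.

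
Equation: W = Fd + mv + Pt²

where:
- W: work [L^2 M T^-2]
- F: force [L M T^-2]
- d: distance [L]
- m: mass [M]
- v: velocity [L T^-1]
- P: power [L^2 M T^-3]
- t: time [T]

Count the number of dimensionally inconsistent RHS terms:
2

LHS W: [L^2 M T^-2]
- Fd: [L^2 M T^-2] ✓
- mv: [L M T^-1] ✗
- Pt²: [L^2 M T^-1] ✗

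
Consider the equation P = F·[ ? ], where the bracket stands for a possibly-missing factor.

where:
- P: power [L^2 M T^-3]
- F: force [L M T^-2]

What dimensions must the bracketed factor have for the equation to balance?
[L T^-1] — velocity (e.g. v)

P has dimensions [L^2 M T^-3]; F has dimensions [L M T^-2].
The bracketed factor must supply [L^2 M T^-3] / [L M T^-2] = [L T^-1].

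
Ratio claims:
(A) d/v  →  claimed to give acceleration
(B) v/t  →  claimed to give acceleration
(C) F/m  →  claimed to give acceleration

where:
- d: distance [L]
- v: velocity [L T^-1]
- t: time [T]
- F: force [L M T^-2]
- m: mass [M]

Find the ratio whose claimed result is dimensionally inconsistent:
(A) d/v does not give acceleration

(A) d/v: [T] ≠ acceleration [L T^-2] ✗
(B) v/t: [L T^-2] = acceleration [L T^-2] ✓
(C) F/m: [L T^-2] = acceleration [L T^-2] ✓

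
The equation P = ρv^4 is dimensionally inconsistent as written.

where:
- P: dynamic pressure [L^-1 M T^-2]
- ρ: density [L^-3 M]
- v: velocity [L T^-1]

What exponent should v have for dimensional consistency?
The exponent of v should be 2: P = ρv^2

The LHS P has dimensions [L^-1 M T^-2]; v has dimensions [L T^-1].
As written, the RHS ρv^4 (exponent 4 on v) has dimensions [L M T^-4], which does not match.
With exponent 2, the RHS ρv^2 has dimensions [L^-1 M T^-2], matching the LHS.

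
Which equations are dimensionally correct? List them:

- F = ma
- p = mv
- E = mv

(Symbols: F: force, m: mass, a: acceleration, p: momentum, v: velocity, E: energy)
Dimensionally correct: F = ma, p = mv
Dimensionally incorrect: E = mv
Ordered (correct first, then incorrect): F = ma, p = mv, E = mv

- F = ma: LHS [L M T^-2], RHS [L M T^-2] → correct ✓
- p = mv: LHS [L M T^-1], RHS [L M T^-1] → correct ✓
- E = mv: LHS [L^2 M T^-2], RHS [L M T^-1] → incorrect ✗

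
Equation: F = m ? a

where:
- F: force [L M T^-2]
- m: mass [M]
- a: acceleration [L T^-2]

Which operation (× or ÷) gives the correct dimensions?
multiplication (×): F = m × a

F [L M T^-2]; m [M]; a [L T^-2].
m × a → [L M T^-2] ✓
m ÷ a → [L^-1 M T^2] ✗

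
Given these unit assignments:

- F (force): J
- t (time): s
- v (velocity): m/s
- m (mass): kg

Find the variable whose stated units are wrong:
F

The variable F (force) should have units N, not J.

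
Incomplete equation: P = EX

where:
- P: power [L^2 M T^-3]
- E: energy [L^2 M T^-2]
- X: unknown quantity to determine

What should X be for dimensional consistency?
X = f (inverse time / frequency (1/t)), dimensions [T^-1]

P has dimensions [L^2 M T^-3]; the rest of the RHS (E) has dimensions [L^2 M T^-2].
So X must have dimensions [T^-1] — X = f (inverse time / frequency (1/t)).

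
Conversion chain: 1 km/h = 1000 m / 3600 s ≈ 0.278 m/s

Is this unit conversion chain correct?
The chain is correct (no errors).

Correct: 1 km = 1000 m, 1 h = 3600 s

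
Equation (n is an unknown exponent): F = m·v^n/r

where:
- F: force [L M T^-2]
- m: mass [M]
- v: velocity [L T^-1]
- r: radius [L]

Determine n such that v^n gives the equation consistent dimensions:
n = 2

F has dimensions [L M T^-2]; v has dimensions [L T^-1].
The rest of the RHS has dimensions [L^-1 M], so v^n must supply [L^2 T^-2].
With n = 2: m·v^2/r has dimensions [L M T^-2], matching the LHS ✓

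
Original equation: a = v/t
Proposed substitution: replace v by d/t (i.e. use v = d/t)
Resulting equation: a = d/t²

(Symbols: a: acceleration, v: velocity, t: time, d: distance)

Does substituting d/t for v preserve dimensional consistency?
Yes

[v] = [L T^-1] and [d/t] = [L T^-1]. These match, so the substitution replaces a quantity by one of the same dimensions and the result a = d/t² has LHS [L T^-2] vs RHS [L T^-2] — still consistent.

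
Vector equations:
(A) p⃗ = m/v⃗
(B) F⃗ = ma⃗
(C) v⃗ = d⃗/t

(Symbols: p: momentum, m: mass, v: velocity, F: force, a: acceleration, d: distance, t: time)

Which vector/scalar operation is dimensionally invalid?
(A) p⃗ = m/v⃗

(A) p⃗ = m/v⃗: LHS [L M T^-1], RHS [L^-1 M T] ✗ — momentum is mass times velocity; should be mv⃗ (and division by a vector is undefined)
(B) F⃗ = ma⃗: LHS [L M T^-2], RHS [L M T^-2] ✓ — Force and acceleration are vectors, mass is a scalar
(C) v⃗ = d⃗/t: LHS [L T^-1], RHS [L T^-1] ✓ — displacement (vector) divided by time (scalar)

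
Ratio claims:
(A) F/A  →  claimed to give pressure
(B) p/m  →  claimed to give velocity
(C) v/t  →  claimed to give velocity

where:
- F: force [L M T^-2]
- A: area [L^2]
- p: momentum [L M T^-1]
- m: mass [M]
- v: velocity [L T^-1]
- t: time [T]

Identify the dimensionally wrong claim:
(C) v/t does not give velocity

(A) F/A: [L^-1 M T^-2] = pressure [L^-1 M T^-2] ✓
(B) p/m: [L T^-1] = velocity [L T^-1] ✓
(C) v/t: [L T^-2] ≠ velocity [L T^-1] ✗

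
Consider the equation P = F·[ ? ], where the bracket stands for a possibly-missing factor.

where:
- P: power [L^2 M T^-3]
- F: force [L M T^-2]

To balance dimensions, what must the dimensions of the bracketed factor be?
[L T^-1] — velocity (e.g. v)

P has dimensions [L^2 M T^-3]; F has dimensions [L M T^-2].
The bracketed factor must supply [L^2 M T^-3] / [L M T^-2] = [L T^-1].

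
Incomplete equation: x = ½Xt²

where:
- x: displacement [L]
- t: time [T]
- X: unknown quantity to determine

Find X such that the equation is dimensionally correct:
X = a (acceleration), dimensions [L T^-2]

x has dimensions [L]; the rest of the RHS (½ t²) has dimensions [T^2].
So X must have dimensions [L T^-2] — X = a (acceleration).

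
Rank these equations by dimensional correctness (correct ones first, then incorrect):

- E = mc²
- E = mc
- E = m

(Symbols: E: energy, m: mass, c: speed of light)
Dimensionally correct: E = mc²
Dimensionally incorrect: E = mc, E = m
Ordered (correct first, then incorrect): E = mc², E = mc, E = m

- E = mc²: LHS [L^2 M T^-2], RHS [L^2 M T^-2] → correct ✓
- E = mc: LHS [L^2 M T^-2], RHS [L M T^-1] → incorrect ✗
- E = m: LHS [L^2 M T^-2], RHS [M] → incorrect ✗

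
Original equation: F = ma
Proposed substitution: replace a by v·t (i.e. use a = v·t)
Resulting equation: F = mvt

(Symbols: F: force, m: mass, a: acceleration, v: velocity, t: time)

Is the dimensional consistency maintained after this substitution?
No

[a] = [L T^-2] and [v·t] = [L]. These differ, so the substitution replaces a quantity by one of different dimensions and the result F = mvt has LHS [L M T^-2] vs RHS [L M] — inconsistent.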